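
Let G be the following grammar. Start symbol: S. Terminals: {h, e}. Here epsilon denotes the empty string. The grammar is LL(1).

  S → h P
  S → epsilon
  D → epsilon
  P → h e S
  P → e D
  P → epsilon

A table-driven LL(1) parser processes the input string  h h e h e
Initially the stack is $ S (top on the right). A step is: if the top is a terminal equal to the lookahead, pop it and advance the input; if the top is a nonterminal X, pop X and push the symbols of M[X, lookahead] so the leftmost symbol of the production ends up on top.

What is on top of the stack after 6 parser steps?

h

step 1: stack=$ S  input=h h e h e $  — expand S → h P
step 2: stack=$ P h  input=h h e h e $  — match h
step 3: stack=$ P  input=h e h e $  — expand P → h e S
step 4: stack=$ S e h  input=h e h e $  — match h
step 5: stack=$ S e  input=e h e $  — match e
step 6: stack=$ S  input=h e $  — expand S → h P
Stack after step 6: $ P h (top = h).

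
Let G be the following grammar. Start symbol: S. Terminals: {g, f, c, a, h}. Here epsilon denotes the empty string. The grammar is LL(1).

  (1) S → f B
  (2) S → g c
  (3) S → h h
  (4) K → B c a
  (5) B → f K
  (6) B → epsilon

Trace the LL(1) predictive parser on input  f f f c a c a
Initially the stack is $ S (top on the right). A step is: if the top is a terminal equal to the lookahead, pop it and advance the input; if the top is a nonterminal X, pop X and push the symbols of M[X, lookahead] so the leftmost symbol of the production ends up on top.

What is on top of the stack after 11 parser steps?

c

      Stack        Input            Action
   1  $ S          f f f c a c a $  expand S → f B
   2  $ B f        f f f c a c a $  match f
   3  $ B          f f c a c a $    expand B → f K
   4  $ K f        f f c a c a $    match f
   5  $ K          f c a c a $      expand K → B c a
   6  $ a c B      f c a c a $      expand B → f K
   7  $ a c K f    f c a c a $      match f
   8  $ a c K      c a c a $        expand K → B c a
   9  $ a c a c B  c a c a $        expand B → epsilon
  10  $ a c a c    c a c a $        match c
  11  $ a c a      a c a $          match a
Stack after step 11: $ a c (top = c).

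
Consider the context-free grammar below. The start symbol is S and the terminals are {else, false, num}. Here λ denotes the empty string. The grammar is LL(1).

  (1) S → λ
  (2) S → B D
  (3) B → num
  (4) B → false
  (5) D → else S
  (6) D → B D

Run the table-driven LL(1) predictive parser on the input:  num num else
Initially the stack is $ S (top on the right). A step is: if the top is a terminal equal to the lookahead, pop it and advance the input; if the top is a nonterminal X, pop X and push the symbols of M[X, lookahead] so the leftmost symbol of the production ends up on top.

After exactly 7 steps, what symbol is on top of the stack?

     Stack    Input           Action
  1  $ S      num num else $  expand S → B D
  2  $ D B    num num else $  expand B → num
  3  $ D num  num num else $  match num
  4  $ D      num else $      expand D → B D
  5  $ D B    num else $      expand B → num
  6  $ D num  num else $      match num
  7  $ D      else $          expand D → else S
Stack after step 7: $ S else (top = else).

else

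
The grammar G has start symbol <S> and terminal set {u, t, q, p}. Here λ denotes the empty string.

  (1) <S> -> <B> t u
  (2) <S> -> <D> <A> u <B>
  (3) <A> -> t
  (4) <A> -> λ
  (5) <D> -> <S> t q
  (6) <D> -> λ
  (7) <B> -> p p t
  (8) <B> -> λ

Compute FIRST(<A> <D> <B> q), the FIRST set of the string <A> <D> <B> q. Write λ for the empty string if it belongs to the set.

{p, q, t, u}

FIRST(<A>) = {λ, t}
FIRST(<B>) = {λ, p}
FIRST(<S>) = {p, t, u}  (via <B> t u, <D> <A> u <B>)
FIRST(<D>) = {λ, p, t, u}  (via <S> t q)
FIRST(<A> <D> <B> q): take FIRST of each symbol in turn, carrying on past any symbol whose FIRST contains λ; result {p, q, t, u}.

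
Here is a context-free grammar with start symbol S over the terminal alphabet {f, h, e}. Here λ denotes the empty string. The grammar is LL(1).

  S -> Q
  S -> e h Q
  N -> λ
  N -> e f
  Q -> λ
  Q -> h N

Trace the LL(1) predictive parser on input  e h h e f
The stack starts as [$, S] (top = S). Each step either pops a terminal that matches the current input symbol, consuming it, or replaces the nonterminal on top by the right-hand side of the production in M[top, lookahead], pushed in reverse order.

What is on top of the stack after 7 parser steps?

f

     Stack    Input        Action
  1  $ S      e h h e f $  expand S -> e h Q
  2  $ Q h e  e h h e f $  match e
  3  $ Q h    h h e f $    match h
  4  $ Q      h e f $      expand Q -> h N
  5  $ N h    h e f $      match h
  6  $ N      e f $        expand N -> e f
  7  $ f e    e f $        match e
Stack after step 7: $ f (top = f).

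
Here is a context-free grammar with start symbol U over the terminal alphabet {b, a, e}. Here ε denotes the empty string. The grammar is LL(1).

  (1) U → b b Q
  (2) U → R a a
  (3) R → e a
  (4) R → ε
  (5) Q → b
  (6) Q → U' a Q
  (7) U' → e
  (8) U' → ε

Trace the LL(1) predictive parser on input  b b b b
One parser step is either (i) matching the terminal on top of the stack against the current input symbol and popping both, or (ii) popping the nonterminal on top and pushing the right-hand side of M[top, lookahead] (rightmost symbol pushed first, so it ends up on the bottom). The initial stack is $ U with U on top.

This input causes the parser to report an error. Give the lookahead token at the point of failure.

     Stack    Input      Action
  1  $ U      b b b b $  expand U → b b Q
  2  $ Q b b  b b b b $  match b
  3  $ Q b    b b b $    match b
  4  $ Q      b b $      expand Q → b
  5  $ b      b b $      match b
  6  $        b $        error: stack empty but input remains

b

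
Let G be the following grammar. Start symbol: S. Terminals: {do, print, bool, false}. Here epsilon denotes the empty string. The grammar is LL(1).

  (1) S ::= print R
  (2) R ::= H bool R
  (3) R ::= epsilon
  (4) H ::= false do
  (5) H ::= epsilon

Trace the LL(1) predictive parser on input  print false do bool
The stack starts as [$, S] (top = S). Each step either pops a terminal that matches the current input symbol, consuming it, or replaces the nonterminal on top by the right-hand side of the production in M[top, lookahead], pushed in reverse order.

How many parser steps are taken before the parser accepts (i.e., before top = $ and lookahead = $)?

8

     Stack              Input                  Action
  1  $ S                print false do bool $  expand S ::= print R
  2  $ R print          print false do bool $  match print
  3  $ R                false do bool $        expand R ::= H bool R
  4  $ R bool H         false do bool $        expand H ::= false do
  5  $ R bool do false  false do bool $        match false
  6  $ R bool do        do bool $              match do
  7  $ R bool           bool $                 match bool
  8  $ R                $                      expand R ::= epsilon
Accept reached after 8 steps.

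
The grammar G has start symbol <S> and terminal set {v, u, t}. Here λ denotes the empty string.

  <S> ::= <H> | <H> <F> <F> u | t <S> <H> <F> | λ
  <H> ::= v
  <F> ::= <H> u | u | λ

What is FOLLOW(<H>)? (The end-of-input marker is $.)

FIRST(<H>): from <H>::=v we get {v}. So FIRST(<H>) = {v}.
FIRST(<S>): from <S>::=<H> we get {v}; from <S>::=<H> <F> <F> u we get {v}; from <S>::=t <S> <H> <F> we get {t}; from <S>::=λ we get {λ}. So FIRST(<S>) = {λ, t, v}.
FIRST(<F>): from <F>::=<H> u we get {v}; from <F>::=u we get {u}; from <F>::=λ we get {λ}. So FIRST(<F>) = {λ, u, v}.
FOLLOW(<S>) includes $ since <S> is the start symbol.
FOLLOW(<S>): in <S>::=t <S> <H> <F>, <S> is followed by <H> <F> with FIRST {v}. Thus FOLLOW(<S>) = {$, v}.
FOLLOW(<H>): in <S>::=<H>, the suffix after <H> is empty, so FOLLOW(<H>) ⊇ FOLLOW(<S>) = {$, v}; in <S>::=<H> <F> <F> u, <H> is followed by <F> <F> u with FIRST {u, v}; in <S>::=t <S> <H> <F>, <H> is followed by <F> with FIRST {λ, u, v}; in <S>::=t <S> <H> <F>, the suffix after <H> is nullable, so FOLLOW(<H>) ⊇ FOLLOW(<S>) = {$, v}; in <F>::=<H> u, <H> is followed by u with FIRST {u}. Thus FOLLOW(<H>) = {$, u, v}.
FOLLOW(<F>): in <S>::=<H> <F> <F> u (occurrence 1), <F> is followed by <F> u with FIRST {u, v}; in <S>::=<H> <F> <F> u (occurrence 2), <F> is followed by u with FIRST {u}; in <S>::=t <S> <H> <F>, the suffix after <F> is empty, so FOLLOW(<F>) ⊇ FOLLOW(<S>) = {$, v}. Thus FOLLOW(<F>) = {$, u, v}.

{$, u, v}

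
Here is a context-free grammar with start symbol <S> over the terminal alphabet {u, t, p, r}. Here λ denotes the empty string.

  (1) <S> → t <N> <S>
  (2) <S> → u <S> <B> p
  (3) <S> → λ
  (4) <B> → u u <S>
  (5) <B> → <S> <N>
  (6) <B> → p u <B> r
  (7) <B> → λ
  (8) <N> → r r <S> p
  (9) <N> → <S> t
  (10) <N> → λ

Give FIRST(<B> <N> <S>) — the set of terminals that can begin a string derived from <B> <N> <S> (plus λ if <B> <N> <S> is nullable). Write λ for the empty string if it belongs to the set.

FIRST(<S>) = {λ, t, u}
FIRST(<N>) = {λ, r, t, u}  (via <S> t)
FIRST(<B>) = {λ, p, r, t, u}  (via <S> <N>)
FIRST(<B> <N> <S>): take FIRST of each symbol in turn, carrying on past any symbol whose FIRST contains λ; result {λ, p, r, t, u}.

{λ, p, r, t, u}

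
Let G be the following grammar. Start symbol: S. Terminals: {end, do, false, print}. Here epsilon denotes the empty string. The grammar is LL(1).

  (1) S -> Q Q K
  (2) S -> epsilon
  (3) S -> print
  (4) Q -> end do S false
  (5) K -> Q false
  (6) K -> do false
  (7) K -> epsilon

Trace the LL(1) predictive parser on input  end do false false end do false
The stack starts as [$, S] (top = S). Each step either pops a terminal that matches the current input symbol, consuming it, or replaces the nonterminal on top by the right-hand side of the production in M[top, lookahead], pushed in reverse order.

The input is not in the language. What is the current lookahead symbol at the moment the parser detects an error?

false

step 1: stack=$ S  input=end do false false end do false $  — expand S -> Q Q K
step 2: stack=$ K Q Q  input=end do false false end do false $  — expand Q -> end do S false
step 3: stack=$ K Q false S do end  input=end do false false end do false $  — match end
step 4: stack=$ K Q false S do  input=do false false end do false $  — match do
step 5: stack=$ K Q false S  input=false false end do false $  — expand S -> epsilon
step 6: stack=$ K Q false  input=false false end do false $  — match false
step 7: stack=$ K Q  input=false end do false $  — error: M[Q, false] is empty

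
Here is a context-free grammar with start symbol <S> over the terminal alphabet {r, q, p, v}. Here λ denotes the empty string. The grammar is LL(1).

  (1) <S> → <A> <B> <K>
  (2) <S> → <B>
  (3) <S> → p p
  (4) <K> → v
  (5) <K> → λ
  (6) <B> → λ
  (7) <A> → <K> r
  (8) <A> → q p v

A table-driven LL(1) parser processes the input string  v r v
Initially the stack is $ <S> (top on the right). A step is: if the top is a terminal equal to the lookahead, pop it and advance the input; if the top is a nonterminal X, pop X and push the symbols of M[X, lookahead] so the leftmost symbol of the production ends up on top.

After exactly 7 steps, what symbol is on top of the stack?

     Stack            Input    Action
  1  $ <S>            v r v $  expand <S> → <A> <B> <K>
  2  $ <K> <B> <A>    v r v $  expand <A> → <K> r
  3  $ <K> <B> r <K>  v r v $  expand <K> → v
  4  $ <K> <B> r v    v r v $  match v
  5  $ <K> <B> r      r v $    match r
  6  $ <K> <B>        v $      expand <B> → λ
  7  $ <K>            v $      expand <K> → v
Stack after step 7: $ v (top = v).

v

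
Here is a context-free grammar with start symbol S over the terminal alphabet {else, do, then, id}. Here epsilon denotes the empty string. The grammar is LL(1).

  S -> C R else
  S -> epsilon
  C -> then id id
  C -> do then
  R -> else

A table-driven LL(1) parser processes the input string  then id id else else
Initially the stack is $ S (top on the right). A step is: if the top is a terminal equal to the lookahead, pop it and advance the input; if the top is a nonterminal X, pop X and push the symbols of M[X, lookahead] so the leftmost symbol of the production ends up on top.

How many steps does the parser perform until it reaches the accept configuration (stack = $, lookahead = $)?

8

step 1: stack=$ S  input=then id id else else $  — expand S -> C R else
step 2: stack=$ else R C  input=then id id else else $  — expand C -> then id id
step 3: stack=$ else R id id then  input=then id id else else $  — match then
step 4: stack=$ else R id id  input=id id else else $  — match id
step 5: stack=$ else R id  input=id else else $  — match id
step 6: stack=$ else R  input=else else $  — expand R -> else
step 7: stack=$ else else  input=else else $  — match else
step 8: stack=$ else  input=else $  — match else
Accept reached after 8 steps.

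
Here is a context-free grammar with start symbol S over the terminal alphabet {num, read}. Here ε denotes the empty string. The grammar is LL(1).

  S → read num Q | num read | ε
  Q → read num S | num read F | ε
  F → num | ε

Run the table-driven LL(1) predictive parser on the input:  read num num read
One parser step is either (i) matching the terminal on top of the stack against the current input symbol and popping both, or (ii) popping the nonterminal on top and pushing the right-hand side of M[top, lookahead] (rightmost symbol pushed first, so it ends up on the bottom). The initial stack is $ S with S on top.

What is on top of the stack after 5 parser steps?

read

     Stack         Input                Action
  1  $ S           read num num read $  expand S → read num Q
  2  $ Q num read  read num num read $  match read
  3  $ Q num       num num read $       match num
  4  $ Q           num read $           expand Q → num read F
  5  $ F read num  num read $           match num
Stack after step 5: $ F read (top = read).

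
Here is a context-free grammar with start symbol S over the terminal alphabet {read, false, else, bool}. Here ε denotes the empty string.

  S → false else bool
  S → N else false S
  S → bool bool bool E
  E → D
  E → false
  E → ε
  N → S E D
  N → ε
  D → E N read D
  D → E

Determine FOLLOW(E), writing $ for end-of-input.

{$, bool, else, false, read}

FIRST(S) = {bool, else, false}  (via N else false S)
FIRST(N) = {ε, bool, else, false}  (via S E D)
FIRST(E) = {ε, bool, else, false, read}  (via D)
FIRST(D) = {ε, bool, else, false, read}  (via E N read D, E)
FOLLOW(S) includes $ since S is the start symbol.
FOLLOW(N): in S→N else false S, N is followed by else false S with FIRST {else}; in D→E N read D, N is followed by read D with FIRST {read}. Thus FOLLOW(N) = {else, read}.
FOLLOW(S): in S→N else false S, the suffix after S is empty (adds nothing new); in N→S E D, S is followed by E D with FIRST {ε, bool, else, false, read}; in N→S E D, the suffix after S is nullable, so FOLLOW(S) ⊇ FOLLOW(N) = {else, read}. Thus FOLLOW(S) = {$, bool, else, false, read}.
FOLLOW(E): in S→bool bool bool E, the suffix after E is empty, so FOLLOW(E) ⊇ FOLLOW(S) = {$, bool, else, false, read}; in N→S E D, E is followed by D with FIRST {ε, bool, else, false, read}; in N→S E D, the suffix after E is nullable, so FOLLOW(E) ⊇ FOLLOW(N) = {else, read}; in D→E N read D, E is followed by N read D with FIRST {bool, else, false, read}; in D→E, the suffix after E is empty, so FOLLOW(E) ⊇ FOLLOW(D) = {$, bool, else, false, read}. Thus FOLLOW(E) = {$, bool, else, false, read}.
FOLLOW(D): in E→D, the suffix after D is empty, so FOLLOW(D) ⊇ FOLLOW(E) = {$, bool, else, false, read}; in N→S E D, the suffix after D is empty, so FOLLOW(D) ⊇ FOLLOW(N) = {else, read}; in D→E N read D, the suffix after D is empty (adds nothing new). Thus FOLLOW(D) = {$, bool, else, false, read}.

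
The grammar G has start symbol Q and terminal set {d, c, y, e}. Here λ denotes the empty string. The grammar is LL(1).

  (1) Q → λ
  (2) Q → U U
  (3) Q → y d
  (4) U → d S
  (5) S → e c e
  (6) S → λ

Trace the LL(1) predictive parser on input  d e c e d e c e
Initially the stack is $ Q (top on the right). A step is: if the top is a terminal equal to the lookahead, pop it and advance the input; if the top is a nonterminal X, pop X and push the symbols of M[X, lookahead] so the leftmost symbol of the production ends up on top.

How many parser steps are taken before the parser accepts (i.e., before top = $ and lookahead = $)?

13

step 1: stack=$ Q  input=d e c e d e c e $  — expand Q → U U
step 2: stack=$ U U  input=d e c e d e c e $  — expand U → d S
step 3: stack=$ U S d  input=d e c e d e c e $  — match d
step 4: stack=$ U S  input=e c e d e c e $  — expand S → e c e
step 5: stack=$ U e c e  input=e c e d e c e $  — match e
step 6: stack=$ U e c  input=c e d e c e $  — match c
step 7: stack=$ U e  input=e d e c e $  — match e
step 8: stack=$ U  input=d e c e $  — expand U → d S
step 9: stack=$ S d  input=d e c e $  — match d
step 10: stack=$ S  input=e c e $  — expand S → e c e
step 11: stack=$ e c e  input=e c e $  — match e
step 12: stack=$ e c  input=c e $  — match c
step 13: stack=$ e  input=e $  — match e
Accept reached after 13 steps.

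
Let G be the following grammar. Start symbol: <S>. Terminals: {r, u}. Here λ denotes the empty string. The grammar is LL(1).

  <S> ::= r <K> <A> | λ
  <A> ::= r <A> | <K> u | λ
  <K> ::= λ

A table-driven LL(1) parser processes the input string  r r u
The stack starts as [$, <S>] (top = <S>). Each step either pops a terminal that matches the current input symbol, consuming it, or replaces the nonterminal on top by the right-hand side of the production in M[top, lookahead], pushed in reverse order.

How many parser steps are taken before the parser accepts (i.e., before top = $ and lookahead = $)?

     Stack        Input    Action
  1  $ <S>        r r u $  expand <S> ::= r <K> <A>
  2  $ <A> <K> r  r r u $  match r
  3  $ <A> <K>    r u $    expand <K> ::= λ
  4  $ <A>        r u $    expand <A> ::= r <A>
  5  $ <A> r      r u $    match r
  6  $ <A>        u $      expand <A> ::= <K> u
  7  $ u <K>      u $      expand <K> ::= λ
  8  $ u          u $      match u
Accept reached after 8 steps.

8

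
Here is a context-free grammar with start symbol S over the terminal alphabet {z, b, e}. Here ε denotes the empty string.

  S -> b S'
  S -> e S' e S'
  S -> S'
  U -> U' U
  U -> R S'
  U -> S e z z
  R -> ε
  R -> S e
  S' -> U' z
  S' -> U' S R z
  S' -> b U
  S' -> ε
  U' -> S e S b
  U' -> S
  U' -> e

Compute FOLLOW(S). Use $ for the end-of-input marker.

{$, b, e, z}

FIRST(S): from S->b S' we get {b}; from S->e S' e S' we get {e}; from S->S' we get {ε, b, e, z}. So FIRST(S) = {ε, b, e, z}.
FIRST(R): from R->ε we get {ε}; from R->S e we get {b, e, z}. So FIRST(R) = {ε, b, e, z}.
FIRST(U'): from U'->S e S b we get {b, e, z}; from U'->S we get {ε, b, e, z}; from U'->e we get {e}. So FIRST(U') = {ε, b, e, z}.
FIRST(S'): from S'->U' z we get {b, e, z}; from S'->U' S R z we get {b, e, z}; from S'->b U we get {b}; from S'->ε we get {ε}. So FIRST(S') = {ε, b, e, z}.
FIRST(U): from U->U' U we get {ε, b, e, z}; from U->R S' we get {ε, b, e, z}; from U->S e z z we get {b, e, z}. So FIRST(U) = {ε, b, e, z}.
FOLLOW(S) includes $ since S is the start symbol.
FOLLOW(S): in U->S e z z, S is followed by e z z with FIRST {e}; in R->S e, S is followed by e with FIRST {e}; in S'->U' S R z, S is followed by R z with FIRST {b, e, z}; in U'->S e S b (occurrence 1), S is followed by e S b with FIRST {e}; in U'->S e S b (occurrence 2), S is followed by b with FIRST {b}; in U'->S, the suffix after S is empty, so FOLLOW(S) ⊇ FOLLOW(U') = {$, b, e, z}. Thus FOLLOW(S) = {$, b, e, z}.
FOLLOW(U): in U->U' U, the suffix after U is empty (adds nothing new); in S'->b U, the suffix after U is empty, so FOLLOW(U) ⊇ FOLLOW(S') = {$, b, e, z}. Thus FOLLOW(U) = {$, b, e, z}.
FOLLOW(R): in U->R S', R is followed by S' with FIRST {ε, b, e, z}; in U->R S', the suffix after R is nullable, so FOLLOW(R) ⊇ FOLLOW(U) = {$, b, e, z}; in S'->U' S R z, R is followed by z with FIRST {z}. Thus FOLLOW(R) = {$, b, e, z}.
FOLLOW(S'): in S->b S', the suffix after S' is empty, so FOLLOW(S') ⊇ FOLLOW(S) = {$, b, e, z}; in S->e S' e S' (occurrence 1), S' is followed by e S' with FIRST {e}; in S->e S' e S' (occurrence 2), the suffix after S' is empty, so FOLLOW(S') ⊇ FOLLOW(S) = {$, b, e, z}; in S->S', the suffix after S' is empty, so FOLLOW(S') ⊇ FOLLOW(S) = {$, b, e, z}; in U->R S', the suffix after S' is empty, so FOLLOW(S') ⊇ FOLLOW(U) = {$, b, e, z}. Thus FOLLOW(S') = {$, b, e, z}.
FOLLOW(U'): in U->U' U, U' is followed by U with FIRST {ε, b, e, z}; in U->U' U, the suffix after U' is nullable, so FOLLOW(U') ⊇ FOLLOW(U) = {$, b, e, z}; in S'->U' z, U' is followed by z with FIRST {z}; in S'->U' S R z, U' is followed by S R z with FIRST {b, e, z}. Thus FOLLOW(U') = {$, b, e, z}.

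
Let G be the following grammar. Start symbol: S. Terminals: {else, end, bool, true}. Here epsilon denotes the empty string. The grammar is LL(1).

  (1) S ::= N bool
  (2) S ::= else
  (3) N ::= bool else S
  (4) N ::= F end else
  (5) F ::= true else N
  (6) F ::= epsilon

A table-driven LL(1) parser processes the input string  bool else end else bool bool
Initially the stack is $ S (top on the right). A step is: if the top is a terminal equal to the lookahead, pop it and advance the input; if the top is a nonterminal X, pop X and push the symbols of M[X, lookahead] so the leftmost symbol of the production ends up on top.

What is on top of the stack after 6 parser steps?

F

step 1: stack=$ S  input=bool else end else bool bool $  — expand S ::= N bool
step 2: stack=$ bool N  input=bool else end else bool bool $  — expand N ::= bool else S
step 3: stack=$ bool S else bool  input=bool else end else bool bool $  — match bool
step 4: stack=$ bool S else  input=else end else bool bool $  — match else
step 5: stack=$ bool S  input=end else bool bool $  — expand S ::= N bool
step 6: stack=$ bool bool N  input=end else bool bool $  — expand N ::= F end else
Stack after step 6: $ bool bool else end F (top = F).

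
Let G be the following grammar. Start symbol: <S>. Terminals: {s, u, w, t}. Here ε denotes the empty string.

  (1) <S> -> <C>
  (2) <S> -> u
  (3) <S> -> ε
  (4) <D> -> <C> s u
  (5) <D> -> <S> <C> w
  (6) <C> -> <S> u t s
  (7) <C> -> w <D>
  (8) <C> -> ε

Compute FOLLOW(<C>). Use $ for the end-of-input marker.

{$, s, u, w}

FIRST(<S>) = {ε, u, w}  (via <C>)
FIRST(<C>) = {ε, u, w}  (via <S> u t s)
FIRST(<D>) = {s, u, w}  (via <C> s u, <S> <C> w)
FOLLOW(<S>) includes $ since <S> is the start symbol.
FOLLOW(<S>): in <D>-><S> <C> w, <S> is followed by <C> w with FIRST {u, w}; in <C>-><S> u t s, <S> is followed by u t s with FIRST {u}. Thus FOLLOW(<S>) = {$, u, w}.
FOLLOW(<C>): in <S>-><C>, the suffix after <C> is empty, so FOLLOW(<C>) ⊇ FOLLOW(<S>) = {$, u, w}; in <D>-><C> s u, <C> is followed by s u with FIRST {s}; in <D>-><S> <C> w, <C> is followed by w with FIRST {w}. Thus FOLLOW(<C>) = {$, s, u, w}.
FOLLOW(<D>): in <C>->w <D>, the suffix after <D> is empty, so FOLLOW(<D>) ⊇ FOLLOW(<C>) = {$, s, u, w}. Thus FOLLOW(<D>) = {$, s, u, w}.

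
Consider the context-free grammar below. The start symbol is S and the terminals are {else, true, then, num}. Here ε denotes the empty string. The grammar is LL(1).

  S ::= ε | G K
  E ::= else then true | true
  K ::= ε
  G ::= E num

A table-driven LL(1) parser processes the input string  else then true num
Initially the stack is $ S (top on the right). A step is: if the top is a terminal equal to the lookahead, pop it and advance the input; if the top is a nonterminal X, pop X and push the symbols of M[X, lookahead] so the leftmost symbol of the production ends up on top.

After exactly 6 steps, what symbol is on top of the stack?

num

     Stack                   Input                 Action
  1  $ S                     else then true num $  expand S ::= G K
  2  $ K G                   else then true num $  expand G ::= E num
  3  $ K num E               else then true num $  expand E ::= else then true
  4  $ K num true then else  else then true num $  match else
  5  $ K num true then       then true num $       match then
  6  $ K num true            true num $            match true
Stack after step 6: $ K num (top = num).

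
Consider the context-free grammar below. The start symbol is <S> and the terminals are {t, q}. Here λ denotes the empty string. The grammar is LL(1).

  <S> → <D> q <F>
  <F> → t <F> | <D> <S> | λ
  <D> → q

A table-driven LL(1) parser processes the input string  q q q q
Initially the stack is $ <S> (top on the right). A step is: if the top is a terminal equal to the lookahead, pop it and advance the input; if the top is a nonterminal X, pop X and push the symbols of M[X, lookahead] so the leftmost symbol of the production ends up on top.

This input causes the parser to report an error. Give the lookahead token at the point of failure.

$

step 1: stack=$ <S>  input=q q q q $  — expand <S> → <D> q <F>
step 2: stack=$ <F> q <D>  input=q q q q $  — expand <D> → q
step 3: stack=$ <F> q q  input=q q q q $  — match q
step 4: stack=$ <F> q  input=q q q $  — match q
step 5: stack=$ <F>  input=q q $  — expand <F> → <D> <S>
step 6: stack=$ <S> <D>  input=q q $  — expand <D> → q
step 7: stack=$ <S> q  input=q q $  — match q
step 8: stack=$ <S>  input=q $  — expand <S> → <D> q <F>
step 9: stack=$ <F> q <D>  input=q $  — expand <D> → q
step 10: stack=$ <F> q q  input=q $  — match q
step 11: stack=$ <F> q  input=$  — error: top is terminal q but lookahead is $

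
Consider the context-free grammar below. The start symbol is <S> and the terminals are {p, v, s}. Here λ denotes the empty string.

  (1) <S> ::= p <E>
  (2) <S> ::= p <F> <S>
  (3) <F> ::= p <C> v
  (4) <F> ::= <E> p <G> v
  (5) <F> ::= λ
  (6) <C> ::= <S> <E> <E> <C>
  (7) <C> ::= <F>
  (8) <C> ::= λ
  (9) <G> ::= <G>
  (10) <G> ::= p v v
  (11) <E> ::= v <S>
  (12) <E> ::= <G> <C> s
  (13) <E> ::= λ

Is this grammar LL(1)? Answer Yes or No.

FIRST(<S>) = {p}
FIRST(<F>) = {λ, p, v}
FIRST(<C>) = {λ, p, v}
FIRST(<G>) = {p}
FIRST(<E>) = {λ, p, v}
FOLLOW(<S>) = {$, p, s, v}
FOLLOW(<F>) = {p, s, v}
FOLLOW(<C>) = {s, v}
FOLLOW(<G>) = {p, s, v}
FOLLOW(<E>) = {$, p, s, v}
Cell M[<C>, p] receives both <C> ::= <S> <E> <E> <C> and <C> ::= <F> — the grammar is not LL(1).

No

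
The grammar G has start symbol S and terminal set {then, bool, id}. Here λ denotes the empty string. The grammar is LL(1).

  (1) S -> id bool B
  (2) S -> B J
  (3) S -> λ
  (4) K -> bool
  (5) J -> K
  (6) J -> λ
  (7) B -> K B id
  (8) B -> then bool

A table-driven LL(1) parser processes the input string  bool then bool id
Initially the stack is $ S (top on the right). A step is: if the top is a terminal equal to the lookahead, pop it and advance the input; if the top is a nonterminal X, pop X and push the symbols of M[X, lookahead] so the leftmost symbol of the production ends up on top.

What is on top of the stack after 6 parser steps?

step 1: stack=$ S  input=bool then bool id $  — expand S -> B J
step 2: stack=$ J B  input=bool then bool id $  — expand B -> K B id
step 3: stack=$ J id B K  input=bool then bool id $  — expand K -> bool
step 4: stack=$ J id B bool  input=bool then bool id $  — match bool
step 5: stack=$ J id B  input=then bool id $  — expand B -> then bool
step 6: stack=$ J id bool then  input=then bool id $  — match then
Stack after step 6: $ J id bool (top = bool).

bool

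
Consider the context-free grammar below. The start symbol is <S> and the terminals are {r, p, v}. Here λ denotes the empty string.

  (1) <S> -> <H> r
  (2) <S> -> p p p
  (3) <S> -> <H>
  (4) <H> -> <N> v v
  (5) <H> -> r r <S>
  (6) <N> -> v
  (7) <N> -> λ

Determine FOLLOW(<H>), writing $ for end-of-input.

FIRST(<N>): from <N>->v we get {v}; from <N>->λ we get {λ}. So FIRST(<N>) = {λ, v}.
FIRST(<H>): from <H>-><N> v v we get {v}; from <H>->r r <S> we get {r}. So FIRST(<H>) = {r, v}.
FIRST(<S>): from <S>-><H> r we get {r, v}; from <S>->p p p we get {p}; from <S>-><H> we get {r, v}. So FIRST(<S>) = {p, r, v}.
FOLLOW(<S>) includes $ since <S> is the start symbol.
FOLLOW(<N>): in <H>-><N> v v, <N> is followed by v v with FIRST {v}. Thus FOLLOW(<N>) = {v}.
FOLLOW(<S>): in <H>->r r <S>, the suffix after <S> is empty, so FOLLOW(<S>) ⊇ FOLLOW(<H>) = {$, r}. Thus FOLLOW(<S>) = {$, r}.
FOLLOW(<H>): in <S>-><H> r, <H> is followed by r with FIRST {r}; in <S>-><H>, the suffix after <H> is empty, so FOLLOW(<H>) ⊇ FOLLOW(<S>) = {$, r}. Thus FOLLOW(<H>) = {$, r}.

{$, r}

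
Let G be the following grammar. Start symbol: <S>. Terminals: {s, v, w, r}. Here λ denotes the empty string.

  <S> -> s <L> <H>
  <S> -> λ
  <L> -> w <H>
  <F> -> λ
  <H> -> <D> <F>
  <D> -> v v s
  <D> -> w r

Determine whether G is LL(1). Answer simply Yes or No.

FIRST(<S>) = {λ, s}
FIRST(<L>) = {w}
FIRST(<F>) = {λ}
FIRST(<H>) = {v, w}
FIRST(<D>) = {v, w}
FOLLOW(<S>) = {$}
FOLLOW(<L>) = {v, w}
FOLLOW(<F>) = {$, v, w}
FOLLOW(<H>) = {$, v, w}
FOLLOW(<D>) = {$, v, w}
Each cell of M receives at most one production.

Yes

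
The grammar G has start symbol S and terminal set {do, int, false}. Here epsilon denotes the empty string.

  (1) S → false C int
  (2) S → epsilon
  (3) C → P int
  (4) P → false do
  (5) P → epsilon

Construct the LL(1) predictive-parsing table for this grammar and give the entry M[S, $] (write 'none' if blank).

S → epsilon

FIRST(S): from S→false C int we get {false}; from S→epsilon we get {epsilon}. So FIRST(S) = {epsilon, false}.
FIRST(P): from P→false do we get {false}; from P→epsilon we get {epsilon}. So FIRST(P) = {epsilon, false}.
FIRST(C): from C→P int we get {false, int}. So FIRST(C) = {false, int}.
FOLLOW(S) includes $ since S is the start symbol.
FOLLOW(S): S appears on no right-hand side. Thus FOLLOW(S) = {$}.
For S → false C int: FIRST(false C int) = {false}, so it goes in M[S, t] for t ∈ {false}.
For S → epsilon: FIRST(epsilon) = {epsilon}, so it goes in M[S, t] for t ∈ {}; since epsilon ∈ FIRST, also for every t ∈ FOLLOW(S) = {$}.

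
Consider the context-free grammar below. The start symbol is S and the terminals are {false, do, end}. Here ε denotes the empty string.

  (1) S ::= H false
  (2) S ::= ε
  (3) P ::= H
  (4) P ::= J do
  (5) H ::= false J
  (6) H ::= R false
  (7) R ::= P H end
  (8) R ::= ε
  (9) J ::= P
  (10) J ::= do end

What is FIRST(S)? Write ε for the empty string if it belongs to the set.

FIRST(S): from S::=H false we get {do, false}; from S::=ε we get {ε}. So FIRST(S) = {ε, do, false}.
FIRST(P): from P::=H we get {do, false}; from P::=J do we get {do, false}. So FIRST(P) = {do, false}.
FIRST(R): from R::=P H end we get {do, false}; from R::=ε we get {ε}. So FIRST(R) = {ε, do, false}.
FIRST(J): from J::=P we get {do, false}; from J::=do end we get {do}. So FIRST(J) = {do, false}.
FIRST(H): from H::=false J we get {false}; from H::=R false we get {do, false}. So FIRST(H) = {do, false}.

{ε, do, false}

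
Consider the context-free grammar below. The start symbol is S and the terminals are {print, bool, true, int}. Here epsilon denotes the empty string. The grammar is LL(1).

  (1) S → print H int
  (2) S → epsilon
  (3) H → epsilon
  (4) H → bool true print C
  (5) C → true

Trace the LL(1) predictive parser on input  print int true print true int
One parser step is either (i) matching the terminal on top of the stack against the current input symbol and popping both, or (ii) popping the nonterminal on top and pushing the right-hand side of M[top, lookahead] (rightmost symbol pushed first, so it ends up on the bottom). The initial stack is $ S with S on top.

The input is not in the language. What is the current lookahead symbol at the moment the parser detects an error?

     Stack          Input                            Action
  1  $ S            print int true print true int $  expand S → print H int
  2  $ int H print  print int true print true int $  match print
  3  $ int H        int true print true int $        expand H → epsilon
  4  $ int          int true print true int $        match int
  5  $              true print true int $            error: stack empty but input remains

true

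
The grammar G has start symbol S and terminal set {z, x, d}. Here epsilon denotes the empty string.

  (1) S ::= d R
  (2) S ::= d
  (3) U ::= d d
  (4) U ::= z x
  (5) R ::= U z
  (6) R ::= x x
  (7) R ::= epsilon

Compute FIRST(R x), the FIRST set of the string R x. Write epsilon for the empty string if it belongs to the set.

FIRST(S) = {d}
FIRST(U) = {d, z}
FIRST(R) = {epsilon, d, x, z}  (via U z)
FIRST(R x): take FIRST of each symbol in turn, carrying on past any symbol whose FIRST contains epsilon; result {d, x, z}.

{d, x, z}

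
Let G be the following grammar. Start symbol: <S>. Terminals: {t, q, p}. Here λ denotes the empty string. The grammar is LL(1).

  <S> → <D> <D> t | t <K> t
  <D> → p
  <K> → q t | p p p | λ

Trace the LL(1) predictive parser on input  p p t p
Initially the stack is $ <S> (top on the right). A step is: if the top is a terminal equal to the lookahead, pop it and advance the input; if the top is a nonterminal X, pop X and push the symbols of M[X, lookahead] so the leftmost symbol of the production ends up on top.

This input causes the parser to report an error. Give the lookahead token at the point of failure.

step 1: stack=$ <S>  input=p p t p $  — expand <S> → <D> <D> t
step 2: stack=$ t <D> <D>  input=p p t p $  — expand <D> → p
step 3: stack=$ t <D> p  input=p p t p $  — match p
step 4: stack=$ t <D>  input=p t p $  — expand <D> → p
step 5: stack=$ t p  input=p t p $  — match p
step 6: stack=$ t  input=t p $  — match t
step 7: stack=$  input=p $  — error: stack empty but input remains

p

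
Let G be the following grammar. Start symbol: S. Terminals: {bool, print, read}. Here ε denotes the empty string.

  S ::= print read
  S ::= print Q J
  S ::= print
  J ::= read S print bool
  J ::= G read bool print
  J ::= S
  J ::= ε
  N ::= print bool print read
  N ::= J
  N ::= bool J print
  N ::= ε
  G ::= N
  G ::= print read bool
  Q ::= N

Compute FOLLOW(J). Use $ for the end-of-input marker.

FIRST(S): from S::=print read we get {print}; from S::=print Q J we get {print}; from S::=print we get {print}. So FIRST(S) = {print}.
FIRST(J): from J::=read S print bool we get {read}; from J::=G read bool print we get {bool, print, read}; from J::=S we get {print}; from J::=ε we get {ε}. So FIRST(J) = {ε, bool, print, read}.
FIRST(N): from N::=print bool print read we get {print}; from N::=J we get {ε, bool, print, read}; from N::=bool J print we get {bool}; from N::=ε we get {ε}. So FIRST(N) = {ε, bool, print, read}.
FIRST(G): from G::=N we get {ε, bool, print, read}; from G::=print read bool we get {print}. So FIRST(G) = {ε, bool, print, read}.
FIRST(Q): from Q::=N we get {ε, bool, print, read}. So FIRST(Q) = {ε, bool, print, read}.
FOLLOW(S) includes $ since S is the start symbol.
FOLLOW(G): in J::=G read bool print, G is followed by read bool print with FIRST {read}. Thus FOLLOW(G) = {read}.
FOLLOW(S): in J::=read S print bool, S is followed by print bool with FIRST {print}; in J::=S, the suffix after S is empty, so FOLLOW(S) ⊇ FOLLOW(J) = {$, bool, print, read}. Thus FOLLOW(S) = {$, bool, print, read}.
FOLLOW(Q): in S::=print Q J, Q is followed by J with FIRST {ε, bool, print, read}; in S::=print Q J, the suffix after Q is nullable, so FOLLOW(Q) ⊇ FOLLOW(S) = {$, bool, print, read}. Thus FOLLOW(Q) = {$, bool, print, read}.
FOLLOW(N): in G::=N, the suffix after N is empty, so FOLLOW(N) ⊇ FOLLOW(G) = {read}; in Q::=N, the suffix after N is empty, so FOLLOW(N) ⊇ FOLLOW(Q) = {$, bool, print, read}. Thus FOLLOW(N) = {$, bool, print, read}.
FOLLOW(J): in S::=print Q J, the suffix after J is empty, so FOLLOW(J) ⊇ FOLLOW(S) = {$, bool, print, read}; in N::=J, the suffix after J is empty, so FOLLOW(J) ⊇ FOLLOW(N) = {$, bool, print, read}; in N::=bool J print, J is followed by print with FIRST {print}. Thus FOLLOW(J) = {$, bool, print, read}.

{$, bool, print, read}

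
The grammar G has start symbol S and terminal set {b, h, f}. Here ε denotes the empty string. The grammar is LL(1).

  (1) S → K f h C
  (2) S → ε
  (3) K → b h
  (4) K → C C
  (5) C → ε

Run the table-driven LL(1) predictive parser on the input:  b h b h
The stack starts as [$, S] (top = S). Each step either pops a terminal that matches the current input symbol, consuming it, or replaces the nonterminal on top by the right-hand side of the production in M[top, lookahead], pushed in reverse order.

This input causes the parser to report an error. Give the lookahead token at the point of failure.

step 1: stack=$ S  input=b h b h $  — expand S → K f h C
step 2: stack=$ C h f K  input=b h b h $  — expand K → b h
step 3: stack=$ C h f h b  input=b h b h $  — match b
step 4: stack=$ C h f h  input=h b h $  — match h
step 5: stack=$ C h f  input=b h $  — error: top is terminal f but lookahead is b

b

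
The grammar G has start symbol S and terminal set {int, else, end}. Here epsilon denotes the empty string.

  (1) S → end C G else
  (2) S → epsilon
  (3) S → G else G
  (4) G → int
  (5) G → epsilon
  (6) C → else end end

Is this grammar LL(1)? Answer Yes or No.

Yes

FIRST(S) = {epsilon, else, end, int}
FIRST(G) = {epsilon, int}
FIRST(C) = {else}
FOLLOW(S) = {$}
FOLLOW(G) = {$, else}
FOLLOW(C) = {else, int}
Each cell of M receives at most one production.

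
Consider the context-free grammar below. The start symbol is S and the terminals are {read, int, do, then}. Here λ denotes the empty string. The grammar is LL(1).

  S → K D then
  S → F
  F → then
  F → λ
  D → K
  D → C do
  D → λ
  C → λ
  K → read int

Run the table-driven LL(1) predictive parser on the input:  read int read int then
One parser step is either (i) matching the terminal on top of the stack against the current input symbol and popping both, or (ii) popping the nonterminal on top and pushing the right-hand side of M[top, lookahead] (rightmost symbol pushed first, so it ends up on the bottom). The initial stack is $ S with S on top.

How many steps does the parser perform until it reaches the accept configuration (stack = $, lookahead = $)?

9

     Stack              Input                     Action
  1  $ S                read int read int then $  expand S → K D then
  2  $ then D K         read int read int then $  expand K → read int
  3  $ then D int read  read int read int then $  match read
  4  $ then D int       int read int then $       match int
  5  $ then D           read int then $           expand D → K
  6  $ then K           read int then $           expand K → read int
  7  $ then int read    read int then $           match read
  8  $ then int         int then $                match int
  9  $ then             then $                    match then
Accept reached after 9 steps.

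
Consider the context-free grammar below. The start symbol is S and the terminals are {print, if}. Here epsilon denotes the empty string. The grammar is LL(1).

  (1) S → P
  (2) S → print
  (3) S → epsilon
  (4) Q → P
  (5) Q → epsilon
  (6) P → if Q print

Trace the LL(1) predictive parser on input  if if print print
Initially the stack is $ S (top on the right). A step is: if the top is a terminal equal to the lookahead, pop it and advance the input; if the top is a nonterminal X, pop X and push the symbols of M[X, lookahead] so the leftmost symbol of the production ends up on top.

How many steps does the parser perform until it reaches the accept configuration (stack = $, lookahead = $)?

step 1: stack=$ S  input=if if print print $  — expand S → P
step 2: stack=$ P  input=if if print print $  — expand P → if Q print
step 3: stack=$ print Q if  input=if if print print $  — match if
step 4: stack=$ print Q  input=if print print $  — expand Q → P
step 5: stack=$ print P  input=if print print $  — expand P → if Q print
step 6: stack=$ print print Q if  input=if print print $  — match if
step 7: stack=$ print print Q  input=print print $  — expand Q → epsilon
step 8: stack=$ print print  input=print print $  — match print
step 9: stack=$ print  input=print $  — match print
Accept reached after 9 steps.

9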